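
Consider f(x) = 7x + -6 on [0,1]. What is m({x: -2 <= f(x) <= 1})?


f^(-1)([-2, 1]) = {x : -2 <= 7x + -6 <= 1}
Solving: (-2 - -6)/7 <= x <= (1 - -6)/7
= [0.571429, 1]
Intersecting with [0,1]: [0.571429, 1]
Measure = 1 - 0.571429 = 0.428571


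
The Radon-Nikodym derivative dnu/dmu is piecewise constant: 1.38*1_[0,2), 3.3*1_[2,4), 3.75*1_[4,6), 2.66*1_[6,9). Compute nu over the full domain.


Integrate each piece of the Radon-Nikodym derivative:
Step 1: integral_0^2 1.38 dx = 1.38*(2-0) = 1.38*2 = 2.76
Step 2: integral_2^4 3.3 dx = 3.3*(4-2) = 3.3*2 = 6.6
Step 3: integral_4^6 3.75 dx = 3.75*(6-4) = 3.75*2 = 7.5
Step 4: integral_6^9 2.66 dx = 2.66*(9-6) = 2.66*3 = 7.98
Total: 2.76 + 6.6 + 7.5 + 7.98 = 24.84


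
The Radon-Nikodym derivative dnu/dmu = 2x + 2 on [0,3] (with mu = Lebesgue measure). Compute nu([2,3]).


nu(A) = integral_A (dnu/dmu) dmu = integral_2^3 (2x + 2) dx
Step 1: Antiderivative F(x) = (2/2)x^2 + 2x
Step 2: F(3) = (2/2)*3^2 + 2*3 = 9 + 6 = 15
Step 3: F(2) = (2/2)*2^2 + 2*2 = 4 + 4 = 8
Step 4: nu([2,3]) = F(3) - F(2) = 15 - 8 = 7


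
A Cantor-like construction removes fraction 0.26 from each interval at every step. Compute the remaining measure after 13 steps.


Step 1: At each step, fraction remaining = 1 - 0.26 = 0.74
Step 2: After 13 steps, measure = (0.74)^13
Result = 0.019953


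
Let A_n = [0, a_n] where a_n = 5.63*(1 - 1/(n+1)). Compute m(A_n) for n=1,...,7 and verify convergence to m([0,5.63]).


By continuity of measure from below: if A_n increases to A, then m(A_n) -> m(A).
Here A = [0, 5.63], so m(A) = 5.63
Step 1: a_1 = 5.63*(1 - 1/2) = 2.815, m(A_1) = 2.815
Step 2: a_2 = 5.63*(1 - 1/3) = 3.7533, m(A_2) = 3.7533
Step 3: a_3 = 5.63*(1 - 1/4) = 4.2225, m(A_3) = 4.2225
Step 4: a_4 = 5.63*(1 - 1/5) = 4.504, m(A_4) = 4.504
Step 5: a_5 = 5.63*(1 - 1/6) = 4.6917, m(A_5) = 4.6917
Step 6: a_6 = 5.63*(1 - 1/7) = 4.8257, m(A_6) = 4.8257
Step 7: a_7 = 5.63*(1 - 1/8) = 4.9262, m(A_7) = 4.9262
Limit: m(A_n) -> m([0,5.63]) = 5.63


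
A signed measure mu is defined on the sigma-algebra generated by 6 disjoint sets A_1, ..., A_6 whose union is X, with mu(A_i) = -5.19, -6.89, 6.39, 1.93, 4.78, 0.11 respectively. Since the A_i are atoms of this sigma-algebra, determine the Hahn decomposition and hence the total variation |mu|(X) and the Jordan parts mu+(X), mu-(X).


Step 1: Every measurable set is a union of atoms (the cells / points), so a Hahn decomposition is
  obtained by grouping atoms by sign: P = union of atoms with mu > 0, N = union of the remaining atoms.
  Atoms in P (indices): 3, 4, 5, 6;  atoms in N (indices): 1, 2
  Positive values: 6.39, 1.93, 4.78, 0.11
  Negative values: -5.19, -6.89
Step 2: mu+(X) = mu(P) = sum of positive atom values = 13.21
Step 3: mu-(X) = -mu(N) = sum of |negative atom values| = 12.08
Step 4: |mu|(X) = mu+(X) + mu-(X) = 13.21 + 12.08 = 25.29


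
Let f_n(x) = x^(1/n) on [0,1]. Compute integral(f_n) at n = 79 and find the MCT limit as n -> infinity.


At n = 79: f_79(x) = x^(1/79).
Step 1: integral(x^(1/79), 0, 1) = [x^(1/79+1) / (1/79+1)] from 0 to 1
     = 1 / (1/79 + 1) = 1 / ((79+1)/79) = 79/(79+1)
     = 79/80 = 0.9875
Step 2: As n -> infinity, f_n(x) = x^(1/n) -> 1 for x in (0,1], and f_n is increasing in n.
By MCT, lim_n integral(f_n) = integral(lim_n f_n) = integral(1, 0, 1) = 1.
Step 3: Verify convergence: 79/80 = 0.9875 -> 1


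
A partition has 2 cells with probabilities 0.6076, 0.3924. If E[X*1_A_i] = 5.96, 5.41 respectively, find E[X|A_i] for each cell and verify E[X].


For each cell A_i: E[X|A_i] = E[X*1_A_i] / P(A_i)
Step 1: E[X|A_1] = 5.96 / 0.6076 = 9.809085
Step 2: E[X|A_2] = 5.41 / 0.3924 = 13.786952
Verification: E[X] = sum E[X*1_A_i] = 5.96 + 5.41 = 11.37


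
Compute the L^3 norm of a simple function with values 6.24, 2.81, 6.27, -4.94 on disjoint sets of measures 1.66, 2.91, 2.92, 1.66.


Step 1: Compute |f_i|^3 for each value:
  |6.24|^3 = 242.970624
  |2.81|^3 = 22.188041
  |6.27|^3 = 246.491883
  |-4.94|^3 = 120.553784
Step 2: Multiply by measures and sum:
  242.970624 * 1.66 = 403.331236
  22.188041 * 2.91 = 64.567199
  246.491883 * 2.92 = 719.756298
  120.553784 * 1.66 = 200.119281
Sum = 403.331236 + 64.567199 + 719.756298 + 200.119281 = 1387.774015
Step 3: Take the p-th root:
||f||_3 = (1387.774015)^(1/3) = 11.15423


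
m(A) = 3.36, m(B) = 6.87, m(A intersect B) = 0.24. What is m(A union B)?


By inclusion-exclusion: m(A u B) = m(A) + m(B) - m(A n B)
= 3.36 + 6.87 - 0.24
= 9.99


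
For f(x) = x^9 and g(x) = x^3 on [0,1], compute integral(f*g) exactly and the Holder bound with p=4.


Step 1: Exact integral of f*g = integral(x^12, 0, 1) = 1/13
     = 0.076923
Step 2: Holder bound with p=4, q=1.333333:
  ||f||_p = (integral x^36 dx)^(1/4) = (1/37)^(1/4) = 0.405461
  ||g||_q = (integral x^4 dx)^(1/1.333333) = (1/5)^(1/1.333333) = 0.29907
Step 3: Holder bound = ||f||_p * ||g||_q = 0.405461 * 0.29907 = 0.121261
Verification: 0.076923 <= 0.121261 (Holder holds)


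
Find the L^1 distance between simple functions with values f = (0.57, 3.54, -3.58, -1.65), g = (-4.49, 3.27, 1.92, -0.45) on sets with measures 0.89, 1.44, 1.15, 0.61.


Step 1: Compute differences f_i - g_i:
  0.57 - -4.49 = 5.06
  3.54 - 3.27 = 0.27
  -3.58 - 1.92 = -5.5
  -1.65 - -0.45 = -1.2
Step 2: Compute |diff|^1 * measure for each set:
  |5.06|^1 * 0.89 = 5.06 * 0.89 = 4.5034
  |0.27|^1 * 1.44 = 0.27 * 1.44 = 0.3888
  |-5.5|^1 * 1.15 = 5.5 * 1.15 = 6.325
  |-1.2|^1 * 0.61 = 1.2 * 0.61 = 0.732
Step 3: Sum = 11.9492
Step 4: ||f-g||_1 = (11.9492)^(1/1) = 11.9492


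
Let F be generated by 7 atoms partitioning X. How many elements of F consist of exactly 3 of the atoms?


Each element of F is a union of some subset of the 7 atoms.
Elements that are unions of exactly 3 atoms correspond to 3-element subsets of the 7 atoms.
Count = C(7, 3) = 7! / (3! * 4!) = 35.


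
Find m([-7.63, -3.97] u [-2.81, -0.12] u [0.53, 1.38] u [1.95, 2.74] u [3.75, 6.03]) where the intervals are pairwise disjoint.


For pairwise disjoint intervals, m(union) = sum of lengths.
= (-3.97 - -7.63) + (-0.12 - -2.81) + (1.38 - 0.53) + (2.74 - 1.95) + (6.03 - 3.75)
= 3.66 + 2.69 + 0.85 + 0.79 + 2.28
= 10.27


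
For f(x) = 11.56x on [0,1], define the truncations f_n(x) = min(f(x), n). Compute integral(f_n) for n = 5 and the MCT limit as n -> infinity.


f(x) = 11.56x on [0,1]; f_n(x) = min(11.56x, n). At n = 5:
Step 1: f(x) reaches 5 at x = 5/11.56 = 0.432526
Step 2: integral(f_5) = integral(11.56x, 0, 0.432526) + integral(5, 0.432526, 1)
       = 11.56*0.432526^2/2 + 5*(1 - 0.432526)
       = 1.081315 + 2.83737
       = 3.918685
Step 3: As n -> infinity, f_n increases to f, so by MCT integral(f_n) -> integral(f) = 11.56/2 = 5.78.
Convergence: integral(f_5) = 3.918685 -> 5.78 as n -> infinity


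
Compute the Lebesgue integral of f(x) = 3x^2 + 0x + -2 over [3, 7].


The Lebesgue integral of a Riemann-integrable function agrees with the Riemann integral.
Antiderivative F(x) = (3/3)x^3 + (0/2)x^2 + -2x
F(7) = (3/3)*7^3 + (0/2)*7^2 + -2*7
     = (3/3)*343 + (0/2)*49 + -2*7
     = 343 + 0.0 + -14
     = 329
F(3) = 21
Integral = F(7) - F(3) = 329 - 21 = 308


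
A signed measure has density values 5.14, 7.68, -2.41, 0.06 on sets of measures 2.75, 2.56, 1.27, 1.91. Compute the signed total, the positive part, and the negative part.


Step 1: Compute signed measure on each set:
  Set 1: 5.14 * 2.75 = 14.135
  Set 2: 7.68 * 2.56 = 19.6608
  Set 3: -2.41 * 1.27 = -3.0607
  Set 4: 0.06 * 1.91 = 0.1146
Step 2: Total signed measure = (14.135) + (19.6608) + (-3.0607) + (0.1146)
     = 30.8497
Step 3: Positive part mu+(X) = sum of positive contributions = 33.9104
Step 4: Negative part mu-(X) = |sum of negative contributions| = 3.0607


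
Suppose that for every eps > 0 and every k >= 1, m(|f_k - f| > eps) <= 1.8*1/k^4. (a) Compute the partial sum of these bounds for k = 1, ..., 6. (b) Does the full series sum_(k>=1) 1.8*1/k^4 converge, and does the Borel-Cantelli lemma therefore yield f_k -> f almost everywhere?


Step 1: List the terms 1.8*1/k^4 for k = 1 to 6:
  k=1: 1.8
  k=2: 0.1125
  k=3: 0.022222
  k=4: 0.007031
  k=5: 0.00288
  k=6: 0.001389
Step 2: Partial sum = 1.8 + 0.1125 + 0.022222 + 0.007031 + 0.00288 + 0.001389
     = 1.946022
Step 3: The full series sum_(k>=1) 1.8*1/k^4 converges (p-series with p = 4 > 1; a constant multiple of a convergent series converges).
Step 4: Fix eps > 0. Since sum_k m(|f_k - f| > eps) < infinity, the Borel-Cantelli lemma gives
        m(limsup_k {|f_k - f| > eps}) = 0, i.e. for a.e. x, |f_k(x) - f(x)| <= eps for all large k.
        Applying this with eps = 1/j for j = 1, 2, ... and intersecting the countably many full-measure sets,
        for a.e. x we get limsup_k |f_k(x) - f(x)| <= 1/j for every j, hence f_k -> f almost everywhere.
Conclusion: series converges; Borel-Cantelli yields f_k -> f a.e.


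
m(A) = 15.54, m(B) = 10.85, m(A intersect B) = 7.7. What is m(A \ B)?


m(A \ B) = m(A) - m(A n B)
= 15.54 - 7.7
= 7.84


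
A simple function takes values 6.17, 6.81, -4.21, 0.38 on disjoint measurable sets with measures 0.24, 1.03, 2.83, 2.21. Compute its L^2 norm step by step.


Step 1: Compute |f_i|^2 for each value:
  |6.17|^2 = 38.0689
  |6.81|^2 = 46.3761
  |-4.21|^2 = 17.7241
  |0.38|^2 = 0.1444
Step 2: Multiply by measures and sum:
  38.0689 * 0.24 = 9.136536
  46.3761 * 1.03 = 47.767383
  17.7241 * 2.83 = 50.159203
  0.1444 * 2.21 = 0.319124
Sum = 9.136536 + 47.767383 + 50.159203 + 0.319124 = 107.382246
Step 3: Take the p-th root:
||f||_2 = (107.382246)^(1/2) = 10.362541


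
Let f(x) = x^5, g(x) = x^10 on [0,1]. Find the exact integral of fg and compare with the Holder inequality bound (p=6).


Step 1: Exact integral of f*g = integral(x^15, 0, 1) = 1/16
     = 0.0625
Step 2: Holder bound with p=6, q=1.2:
  ||f||_p = (integral x^30 dx)^(1/6) = (1/31)^(1/6) = 0.564209
  ||g||_q = (integral x^12 dx)^(1/1.2) = (1/13)^(1/1.2) = 0.117954
Step 3: Holder bound = ||f||_p * ||g||_q = 0.564209 * 0.117954 = 0.066551
Verification: 0.0625 <= 0.066551 (Holder holds)


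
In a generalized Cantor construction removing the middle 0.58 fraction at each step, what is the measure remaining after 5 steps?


Step 1: At each step, fraction remaining = 1 - 0.58 = 0.42
Step 2: After 5 steps, measure = (0.42)^5
Step 3: Computing the power step by step:
  After step 1: 0.42
  After step 2: 0.1764
  After step 3: 0.074088
  After step 4: 0.031117
  After step 5: 0.013069
Result = 0.013069


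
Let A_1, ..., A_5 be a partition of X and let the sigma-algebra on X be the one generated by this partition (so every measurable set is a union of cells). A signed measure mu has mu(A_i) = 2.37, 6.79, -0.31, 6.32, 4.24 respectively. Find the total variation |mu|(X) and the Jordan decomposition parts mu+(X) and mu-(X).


Step 1: Every measurable set is a union of atoms (the cells / points), so a Hahn decomposition is
  obtained by grouping atoms by sign: P = union of atoms with mu > 0, N = union of the remaining atoms.
  Atoms in P (indices): 1, 2, 4, 5;  atoms in N (indices): 3
  Positive values: 2.37, 6.79, 6.32, 4.24
  Negative values: -0.31
Step 2: mu+(X) = mu(P) = sum of positive atom values = 19.72
Step 3: mu-(X) = -mu(N) = sum of |negative atom values| = 0.31
Step 4: |mu|(X) = mu+(X) + mu-(X) = 19.72 + 0.31 = 20.03


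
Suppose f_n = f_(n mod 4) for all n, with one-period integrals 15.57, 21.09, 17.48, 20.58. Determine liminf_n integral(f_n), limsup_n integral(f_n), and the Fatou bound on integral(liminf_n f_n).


The sequence (integral(f_n)) is periodic with period 4, repeating the values 15.57, 21.09, 17.48, 20.58 indefinitely.
Step 1: For a periodic sequence, every tail (a_m, a_(m+1), ...) contains all 4 period values infinitely often.
Step 2: Hence inf of every tail = min of the period values = min(15.57, 21.09, 17.48, 20.58) = 15.57.
        liminf_n integral(f_n) = sup over m of (inf of tail from m) = 15.57.
Step 3: Similarly sup of every tail = max of the period values = 21.09.
        limsup_n integral(f_n) = 21.09.
Step 4: Fatou's lemma: integral(liminf_n f_n) <= liminf_n integral(f_n) = 15.57.
        So the integral of the pointwise liminf is at most 15.57.


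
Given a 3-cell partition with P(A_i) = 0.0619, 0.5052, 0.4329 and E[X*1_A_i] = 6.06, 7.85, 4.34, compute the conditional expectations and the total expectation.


For each cell A_i: E[X|A_i] = E[X*1_A_i] / P(A_i)
Step 1: E[X|A_1] = 6.06 / 0.0619 = 97.899838
Step 2: E[X|A_2] = 7.85 / 0.5052 = 15.538401
Step 3: E[X|A_3] = 4.34 / 0.4329 = 10.02541
Verification: E[X] = sum E[X*1_A_i] = 6.06 + 7.85 + 4.34 = 18.25


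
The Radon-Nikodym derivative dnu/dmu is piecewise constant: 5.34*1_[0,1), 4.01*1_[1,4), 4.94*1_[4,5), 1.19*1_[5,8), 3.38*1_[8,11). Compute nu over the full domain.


Integrate each piece of the Radon-Nikodym derivative:
Step 1: integral_0^1 5.34 dx = 5.34*(1-0) = 5.34*1 = 5.34
Step 2: integral_1^4 4.01 dx = 4.01*(4-1) = 4.01*3 = 12.03
Step 3: integral_4^5 4.94 dx = 4.94*(5-4) = 4.94*1 = 4.94
Step 4: integral_5^8 1.19 dx = 1.19*(8-5) = 1.19*3 = 3.57
Step 5: integral_8^11 3.38 dx = 3.38*(11-8) = 3.38*3 = 10.14
Total: 5.34 + 12.03 + 4.94 + 3.57 + 10.14 = 36.02


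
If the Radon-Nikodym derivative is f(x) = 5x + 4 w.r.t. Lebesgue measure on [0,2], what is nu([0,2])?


nu(A) = integral_A (dnu/dmu) dmu = integral_0^2 (5x + 4) dx
Step 1: Antiderivative F(x) = (5/2)x^2 + 4x
Step 2: F(2) = (5/2)*2^2 + 4*2 = 10 + 8 = 18
Step 3: F(0) = (5/2)*0^2 + 4*0 = 0.0 + 0 = 0.0
Step 4: nu([0,2]) = F(2) - F(0) = 18 - 0.0 = 18


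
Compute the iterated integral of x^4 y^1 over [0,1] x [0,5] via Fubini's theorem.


By Fubini's theorem, the double integral factors as a product of single integrals:
Step 1: integral_0^1 x^4 dx = [x^5/5] from 0 to 1
     = 1^5/5 = 0.2
Step 2: integral_0^5 y^1 dy = [y^2/2] from 0 to 5
     = 5^2/2 = 12.5
Step 3: Double integral = 0.2 * 12.5 = 2.5


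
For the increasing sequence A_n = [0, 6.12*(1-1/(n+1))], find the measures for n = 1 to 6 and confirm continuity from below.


By continuity of measure from below: if A_n increases to A, then m(A_n) -> m(A).
Here A = [0, 6.12], so m(A) = 6.12
Step 1: a_1 = 6.12*(1 - 1/2) = 3.06, m(A_1) = 3.06
Step 2: a_2 = 6.12*(1 - 1/3) = 4.08, m(A_2) = 4.08
Step 3: a_3 = 6.12*(1 - 1/4) = 4.59, m(A_3) = 4.59
Step 4: a_4 = 6.12*(1 - 1/5) = 4.896, m(A_4) = 4.896
Step 5: a_5 = 6.12*(1 - 1/6) = 5.1, m(A_5) = 5.1
Step 6: a_6 = 6.12*(1 - 1/7) = 5.2457, m(A_6) = 5.2457
Limit: m(A_n) -> m([0,6.12]) = 6.12


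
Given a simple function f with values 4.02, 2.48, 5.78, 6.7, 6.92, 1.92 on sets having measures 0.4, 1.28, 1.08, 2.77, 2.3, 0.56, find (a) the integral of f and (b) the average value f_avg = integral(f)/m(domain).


Step 1: Integral = sum(value_i * measure_i)
= 4.02*0.4 + 2.48*1.28 + 5.78*1.08 + 6.7*2.77 + 6.92*2.3 + 1.92*0.56
= 1.608 + 3.1744 + 6.2424 + 18.559 + 15.916 + 1.0752
= 46.575
Step 2: Total measure of domain = 0.4 + 1.28 + 1.08 + 2.77 + 2.3 + 0.56 = 8.39
Step 3: Average value = 46.575 / 8.39 = 5.551251


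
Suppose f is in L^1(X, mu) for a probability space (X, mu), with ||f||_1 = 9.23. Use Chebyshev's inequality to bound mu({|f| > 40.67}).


Chebyshev/Markov inequality: mu(|f| > eps) <= (||f||_p / eps)^p
Step 1: ||f||_1 / eps = 9.23 / 40.67 = 0.226949
Step 2: Raise to power p = 1:
  (0.226949)^1 = 0.226949
Step 3: Therefore mu(|f| > 40.67) <= 0.226949


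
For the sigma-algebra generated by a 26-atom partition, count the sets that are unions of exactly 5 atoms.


Each element of F is a union of some subset of the 26 atoms.
Elements that are unions of exactly 5 atoms correspond to 5-element subsets of the 26 atoms.
Count = C(26, 5) = 26! / (5! * 21!) = 65780.


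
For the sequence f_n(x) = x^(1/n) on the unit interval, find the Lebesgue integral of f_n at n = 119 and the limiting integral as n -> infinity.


At n = 119: f_119(x) = x^(1/119).
Step 1: integral(x^(1/119), 0, 1) = [x^(1/119+1) / (1/119+1)] from 0 to 1
     = 1 / (1/119 + 1) = 1 / ((119+1)/119) = 119/(119+1)
     = 119/120 = 0.991667
Step 2: As n -> infinity, f_n(x) = x^(1/n) -> 1 for x in (0,1], and f_n is increasing in n.
By MCT, lim_n integral(f_n) = integral(lim_n f_n) = integral(1, 0, 1) = 1.
Step 3: Verify convergence: 119/120 = 0.991667 -> 1


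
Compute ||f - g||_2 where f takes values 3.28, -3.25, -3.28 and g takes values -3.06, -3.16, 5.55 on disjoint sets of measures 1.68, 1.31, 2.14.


Step 1: Compute differences f_i - g_i:
  3.28 - -3.06 = 6.34
  -3.25 - -3.16 = -0.09
  -3.28 - 5.55 = -8.83
Step 2: Compute |diff|^2 * measure for each set:
  |6.34|^2 * 1.68 = 40.1956 * 1.68 = 67.528608
  |-0.09|^2 * 1.31 = 0.0081 * 1.31 = 0.010611
  |-8.83|^2 * 2.14 = 77.9689 * 2.14 = 166.853446
Step 3: Sum = 234.392665
Step 4: ||f-g||_2 = (234.392665)^(1/2) = 15.309888


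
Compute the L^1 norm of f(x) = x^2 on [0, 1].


Step 1: ||f||_1 = (integral_0^1 |x^2|^1 dx)^(1/1)
     = (integral_0^1 x^2 dx)^(1/1)
Step 2: integral_0^1 x^2 dx = [x^3/(3)] from 0 to 1 = 1^3/3
     = 1/3 = 0.333333
Step 3: ||f||_1 = (0.333333)^(1/1) = 0.333333


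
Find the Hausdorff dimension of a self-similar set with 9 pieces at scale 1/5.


For a self-similar set with N copies scaled by 1/r:
dim_H = log(N)/log(r) = log(9)/log(5)
= 2.197225/1.609438
= 1.365212


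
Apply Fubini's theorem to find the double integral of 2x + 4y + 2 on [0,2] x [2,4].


By Fubini, integrate in x first, then y.
Step 1: Fix y, integrate over x in [0,2]:
  integral(2x + 4y + 2, x=0..2)
  = 2*(2^2 - 0^2)/2 + (4y + 2)*(2 - 0)
  = 4 + (4y + 2)*2
  = 4 + 8y + 4
  = 8 + 8y
Step 2: Integrate over y in [2,4]:
  integral(8 + 8y, y=2..4)
  = 8*2 + 8*(4^2 - 2^2)/2
  = 16 + 48
  = 64


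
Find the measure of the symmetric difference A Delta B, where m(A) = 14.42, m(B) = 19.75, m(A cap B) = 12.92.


m(A Delta B) = m(A) + m(B) - 2*m(A n B)
= 14.42 + 19.75 - 2*12.92
= 14.42 + 19.75 - 25.84
= 8.33


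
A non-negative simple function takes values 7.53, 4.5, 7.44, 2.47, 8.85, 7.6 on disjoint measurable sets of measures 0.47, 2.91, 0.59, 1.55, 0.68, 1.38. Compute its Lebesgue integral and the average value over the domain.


Step 1: Integral = sum(value_i * measure_i)
= 7.53*0.47 + 4.5*2.91 + 7.44*0.59 + 2.47*1.55 + 8.85*0.68 + 7.6*1.38
= 3.5391 + 13.095 + 4.3896 + 3.8285 + 6.018 + 10.488
= 41.3582
Step 2: Total measure of domain = 0.47 + 2.91 + 0.59 + 1.55 + 0.68 + 1.38 = 7.58
Step 3: Average value = 41.3582 / 7.58 = 5.456227


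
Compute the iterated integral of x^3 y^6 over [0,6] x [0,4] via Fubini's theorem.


By Fubini's theorem, the double integral factors as a product of single integrals:
Step 1: integral_0^6 x^3 dx = [x^4/4] from 0 to 6
     = 6^4/4 = 324
Step 2: integral_0^4 y^6 dy = [y^7/7] from 0 to 4
     = 4^7/7 = 2340.571429
Step 3: Double integral = 324 * 2340.571429 = 758345.142857


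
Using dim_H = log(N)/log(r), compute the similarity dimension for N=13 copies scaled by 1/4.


For a self-similar set with N copies scaled by 1/r:
dim_H = log(N)/log(r) = log(13)/log(4)
= 2.564949/1.386294
= 1.85022


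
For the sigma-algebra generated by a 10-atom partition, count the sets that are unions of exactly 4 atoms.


Each element of F is a union of some subset of the 10 atoms.
Elements that are unions of exactly 4 atoms correspond to 4-element subsets of the 10 atoms.
Count = C(10, 4) = 10! / (4! * 6!) = 210.


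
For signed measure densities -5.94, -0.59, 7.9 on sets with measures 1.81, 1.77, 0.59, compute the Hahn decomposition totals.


Step 1: Compute signed measure on each set:
  Set 1: -5.94 * 1.81 = -10.7514
  Set 2: -0.59 * 1.77 = -1.0443
  Set 3: 7.9 * 0.59 = 4.661
Step 2: Total signed measure = (-10.7514) + (-1.0443) + (4.661)
     = -7.1347
Step 3: Positive part mu+(X) = sum of positive contributions = 4.661
Step 4: Negative part mu-(X) = |sum of negative contributions| = 11.7957


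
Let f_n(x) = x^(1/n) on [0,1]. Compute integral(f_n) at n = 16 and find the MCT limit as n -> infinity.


At n = 16: f_16(x) = x^(1/16).
Step 1: integral(x^(1/16), 0, 1) = [x^(1/16+1) / (1/16+1)] from 0 to 1
     = 1 / (1/16 + 1) = 1 / ((16+1)/16) = 16/(16+1)
     = 16/17 = 0.941176
Step 2: As n -> infinity, f_n(x) = x^(1/n) -> 1 for x in (0,1], and f_n is increasing in n.
By MCT, lim_n integral(f_n) = integral(lim_n f_n) = integral(1, 0, 1) = 1.
Step 3: Verify convergence: 16/17 = 0.941176 -> 1


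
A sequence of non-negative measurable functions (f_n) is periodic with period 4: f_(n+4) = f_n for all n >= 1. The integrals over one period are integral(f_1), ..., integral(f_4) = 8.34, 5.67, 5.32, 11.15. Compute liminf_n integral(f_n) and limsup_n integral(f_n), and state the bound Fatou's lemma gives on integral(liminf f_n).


The sequence (integral(f_n)) is periodic with period 4, repeating the values 8.34, 5.67, 5.32, 11.15 indefinitely.
Step 1: For a periodic sequence, every tail (a_m, a_(m+1), ...) contains all 4 period values infinitely often.
Step 2: Hence inf of every tail = min of the period values = min(8.34, 5.67, 5.32, 11.15) = 5.32.
        liminf_n integral(f_n) = sup over m of (inf of tail from m) = 5.32.
Step 3: Similarly sup of every tail = max of the period values = 11.15.
        limsup_n integral(f_n) = 11.15.
Step 4: Fatou's lemma: integral(liminf_n f_n) <= liminf_n integral(f_n) = 5.32.
        So the integral of the pointwise liminf is at most 5.32.


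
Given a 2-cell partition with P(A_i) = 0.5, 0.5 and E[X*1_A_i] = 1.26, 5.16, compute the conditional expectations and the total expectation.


For each cell A_i: E[X|A_i] = E[X*1_A_i] / P(A_i)
Step 1: E[X|A_1] = 1.26 / 0.5 = 2.52
Step 2: E[X|A_2] = 5.16 / 0.5 = 10.32
Verification: E[X] = sum E[X*1_A_i] = 1.26 + 5.16 = 6.42


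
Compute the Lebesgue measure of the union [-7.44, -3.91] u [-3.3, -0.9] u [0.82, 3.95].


For pairwise disjoint intervals, m(union) = sum of lengths.
= (-3.91 - -7.44) + (-0.9 - -3.3) + (3.95 - 0.82)
= 3.53 + 2.4 + 3.13
= 9.06


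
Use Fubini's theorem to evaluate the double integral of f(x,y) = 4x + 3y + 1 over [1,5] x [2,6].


By Fubini, integrate in x first, then y.
Step 1: Fix y, integrate over x in [1,5]:
  integral(4x + 3y + 1, x=1..5)
  = 4*(5^2 - 1^2)/2 + (3y + 1)*(5 - 1)
  = 48 + (3y + 1)*4
  = 48 + 12y + 4
  = 52 + 12y
Step 2: Integrate over y in [2,6]:
  integral(52 + 12y, y=2..6)
  = 52*4 + 12*(6^2 - 2^2)/2
  = 208 + 192
  = 400


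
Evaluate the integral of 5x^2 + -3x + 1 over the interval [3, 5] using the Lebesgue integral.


The Lebesgue integral of a Riemann-integrable function agrees with the Riemann integral.
Antiderivative F(x) = (5/3)x^3 + (-3/2)x^2 + 1x
F(5) = (5/3)*5^3 + (-3/2)*5^2 + 1*5
     = (5/3)*125 + (-3/2)*25 + 1*5
     = 208.333333 + -37.5 + 5
     = 175.833333
F(3) = 34.5
Integral = F(5) - F(3) = 175.833333 - 34.5 = 141.333333


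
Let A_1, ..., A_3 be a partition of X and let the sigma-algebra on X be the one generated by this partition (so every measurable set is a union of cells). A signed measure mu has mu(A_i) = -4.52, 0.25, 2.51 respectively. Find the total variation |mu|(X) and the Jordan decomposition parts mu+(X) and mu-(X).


Step 1: Every measurable set is a union of atoms (the cells / points), so a Hahn decomposition is
  obtained by grouping atoms by sign: P = union of atoms with mu > 0, N = union of the remaining atoms.
  Atoms in P (indices): 2, 3;  atoms in N (indices): 1
  Positive values: 0.25, 2.51
  Negative values: -4.52
Step 2: mu+(X) = mu(P) = sum of positive atom values = 2.76
Step 3: mu-(X) = -mu(N) = sum of |negative atom values| = 4.52
Step 4: |mu|(X) = mu+(X) + mu-(X) = 2.76 + 4.52 = 7.28


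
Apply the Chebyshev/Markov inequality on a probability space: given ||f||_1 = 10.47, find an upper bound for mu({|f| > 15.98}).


Chebyshev/Markov inequality: mu(|f| > eps) <= (||f||_p / eps)^p
Step 1: ||f||_1 / eps = 10.47 / 15.98 = 0.655194
Step 2: Raise to power p = 1:
  (0.655194)^1 = 0.655194
Step 3: Therefore mu(|f| > 15.98) <= 0.655194


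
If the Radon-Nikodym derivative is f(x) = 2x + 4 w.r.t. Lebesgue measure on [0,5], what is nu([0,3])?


nu(A) = integral_A (dnu/dmu) dmu = integral_0^3 (2x + 4) dx
Step 1: Antiderivative F(x) = (2/2)x^2 + 4x
Step 2: F(3) = (2/2)*3^2 + 4*3 = 9 + 12 = 21
Step 3: F(0) = (2/2)*0^2 + 4*0 = 0.0 + 0 = 0.0
Step 4: nu([0,3]) = F(3) - F(0) = 21 - 0.0 = 21


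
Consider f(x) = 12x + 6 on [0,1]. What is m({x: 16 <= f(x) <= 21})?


f^(-1)([16, 21]) = {x : 16 <= 12x + 6 <= 21}
Solving: (16 - 6)/12 <= x <= (21 - 6)/12
= [0.833333, 1.25]
Intersecting with [0,1]: [0.833333, 1]
Measure = 1 - 0.833333 = 0.166667


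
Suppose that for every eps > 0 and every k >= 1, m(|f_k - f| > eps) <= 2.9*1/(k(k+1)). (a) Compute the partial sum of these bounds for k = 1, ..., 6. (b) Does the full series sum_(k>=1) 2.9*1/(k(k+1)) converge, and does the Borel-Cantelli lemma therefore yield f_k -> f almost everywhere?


Step 1: List the terms 2.9*1/(k(k+1)) for k = 1 to 6:
  k=1: 1.45
  k=2: 0.483333
  k=3: 0.241667
  k=4: 0.145
  k=5: 0.096667
  k=6: 0.069048
Step 2: Partial sum = 1.45 + 0.483333 + 0.241667 + 0.145 + 0.096667 + 0.069048
     = 2.485714
Step 3: The full series sum_(k>=1) 2.9*1/(k(k+1)) converges (telescoping series sum 1/(k(k+1)) = 1; a constant multiple of a convergent series converges).
Step 4: Fix eps > 0. Since sum_k m(|f_k - f| > eps) < infinity, the Borel-Cantelli lemma gives
        m(limsup_k {|f_k - f| > eps}) = 0, i.e. for a.e. x, |f_k(x) - f(x)| <= eps for all large k.
        Applying this with eps = 1/j for j = 1, 2, ... and intersecting the countably many full-measure sets,
        for a.e. x we get limsup_k |f_k(x) - f(x)| <= 1/j for every j, hence f_k -> f almost everywhere.
Conclusion: series converges; Borel-Cantelli yields f_k -> f a.e.


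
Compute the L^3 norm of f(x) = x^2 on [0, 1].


Step 1: ||f||_3 = (integral_0^1 |x^2|^3 dx)^(1/3)
     = (integral_0^1 x^6 dx)^(1/3)
Step 2: integral_0^1 x^6 dx = [x^7/(7)] from 0 to 1 = 1^7/7
     = 1/7 = 0.142857
Step 3: ||f||_3 = (0.142857)^(1/3) = 0.522758


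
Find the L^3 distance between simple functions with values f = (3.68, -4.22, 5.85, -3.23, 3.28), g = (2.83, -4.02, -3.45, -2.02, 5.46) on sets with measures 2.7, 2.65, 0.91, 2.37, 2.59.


Step 1: Compute differences f_i - g_i:
  3.68 - 2.83 = 0.85
  -4.22 - -4.02 = -0.2
  5.85 - -3.45 = 9.3
  -3.23 - -2.02 = -1.21
  3.28 - 5.46 = -2.18
Step 2: Compute |diff|^3 * measure for each set:
  |0.85|^3 * 2.7 = 0.614125 * 2.7 = 1.658138
  |-0.2|^3 * 2.65 = 0.008 * 2.65 = 0.0212
  |9.3|^3 * 0.91 = 804.357 * 0.91 = 731.96487
  |-1.21|^3 * 2.37 = 1.771561 * 2.37 = 4.1986
  |-2.18|^3 * 2.59 = 10.360232 * 2.59 = 26.833001
Step 3: Sum = 764.675808
Step 4: ||f-g||_3 = (764.675808)^(1/3) = 9.144482


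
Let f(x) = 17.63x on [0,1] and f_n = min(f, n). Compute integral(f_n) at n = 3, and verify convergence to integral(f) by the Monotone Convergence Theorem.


f(x) = 17.63x on [0,1]; f_n(x) = min(17.63x, n). At n = 3:
Step 1: f(x) reaches 3 at x = 3/17.63 = 0.170164
Step 2: integral(f_3) = integral(17.63x, 0, 0.170164) + integral(3, 0.170164, 1)
       = 17.63*0.170164^2/2 + 3*(1 - 0.170164)
       = 0.255247 + 2.489507
       = 2.744753
Step 3: As n -> infinity, f_n increases to f, so by MCT integral(f_n) -> integral(f) = 17.63/2 = 8.815.
Convergence: integral(f_3) = 2.744753 -> 8.815 as n -> infinity


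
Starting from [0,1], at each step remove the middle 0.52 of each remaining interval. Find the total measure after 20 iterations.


Step 1: At each step, fraction remaining = 1 - 0.52 = 0.48
Step 2: After 20 steps, measure = (0.48)^20
Result = 4.215264e-07


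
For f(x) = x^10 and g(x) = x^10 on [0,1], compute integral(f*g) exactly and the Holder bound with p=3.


Step 1: Exact integral of f*g = integral(x^20, 0, 1) = 1/21
     = 0.047619
Step 2: Holder bound with p=3, q=1.5:
  ||f||_p = (integral x^30 dx)^(1/3) = (1/31)^(1/3) = 0.318331
  ||g||_q = (integral x^15 dx)^(1/1.5) = (1/16)^(1/1.5) = 0.15749
Step 3: Holder bound = ||f||_p * ||g||_q = 0.318331 * 0.15749 = 0.050134
Verification: 0.047619 <= 0.050134 (Holder holds)


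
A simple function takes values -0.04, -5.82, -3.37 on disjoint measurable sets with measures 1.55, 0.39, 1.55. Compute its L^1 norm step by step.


Step 1: Compute |f_i|^1 for each value:
  |-0.04|^1 = 0.04
  |-5.82|^1 = 5.82
  |-3.37|^1 = 3.37
Step 2: Multiply by measures and sum:
  0.04 * 1.55 = 0.062
  5.82 * 0.39 = 2.2698
  3.37 * 1.55 = 5.2235
Sum = 0.062 + 2.2698 + 5.2235 = 7.5553
Step 3: Take the p-th root:
||f||_1 = (7.5553)^(1/1) = 7.5553


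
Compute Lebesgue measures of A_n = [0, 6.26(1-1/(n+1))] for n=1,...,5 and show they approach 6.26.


By continuity of measure from below: if A_n increases to A, then m(A_n) -> m(A).
Here A = [0, 6.26], so m(A) = 6.26
Step 1: a_1 = 6.26*(1 - 1/2) = 3.13, m(A_1) = 3.13
Step 2: a_2 = 6.26*(1 - 1/3) = 4.1733, m(A_2) = 4.1733
Step 3: a_3 = 6.26*(1 - 1/4) = 4.695, m(A_3) = 4.695
Step 4: a_4 = 6.26*(1 - 1/5) = 5.008, m(A_4) = 5.008
Step 5: a_5 = 6.26*(1 - 1/6) = 5.2167, m(A_5) = 5.2167
Limit: m(A_n) -> m([0,6.26]) = 6.26


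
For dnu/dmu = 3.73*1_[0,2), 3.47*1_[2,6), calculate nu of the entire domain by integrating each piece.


Integrate each piece of the Radon-Nikodym derivative:
Step 1: integral_0^2 3.73 dx = 3.73*(2-0) = 3.73*2 = 7.46
Step 2: integral_2^6 3.47 dx = 3.47*(6-2) = 3.47*4 = 13.88
Total: 7.46 + 13.88 = 21.34


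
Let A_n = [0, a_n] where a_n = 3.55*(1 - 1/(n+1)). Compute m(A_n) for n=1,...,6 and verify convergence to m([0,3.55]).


By continuity of measure from below: if A_n increases to A, then m(A_n) -> m(A).
Here A = [0, 3.55], so m(A) = 3.55
Step 1: a_1 = 3.55*(1 - 1/2) = 1.775, m(A_1) = 1.775
Step 2: a_2 = 3.55*(1 - 1/3) = 2.3667, m(A_2) = 2.3667
Step 3: a_3 = 3.55*(1 - 1/4) = 2.6625, m(A_3) = 2.6625
Step 4: a_4 = 3.55*(1 - 1/5) = 2.84, m(A_4) = 2.84
Step 5: a_5 = 3.55*(1 - 1/6) = 2.9583, m(A_5) = 2.9583
Step 6: a_6 = 3.55*(1 - 1/7) = 3.0429, m(A_6) = 3.0429
Limit: m(A_n) -> m([0,3.55]) = 3.55


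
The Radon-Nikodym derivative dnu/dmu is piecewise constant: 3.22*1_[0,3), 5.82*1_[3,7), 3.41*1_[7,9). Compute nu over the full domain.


Integrate each piece of the Radon-Nikodym derivative:
Step 1: integral_0^3 3.22 dx = 3.22*(3-0) = 3.22*3 = 9.66
Step 2: integral_3^7 5.82 dx = 5.82*(7-3) = 5.82*4 = 23.28
Step 3: integral_7^9 3.41 dx = 3.41*(9-7) = 3.41*2 = 6.82
Total: 9.66 + 23.28 + 6.82 = 39.76


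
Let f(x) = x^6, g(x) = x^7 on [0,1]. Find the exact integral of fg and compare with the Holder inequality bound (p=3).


Step 1: Exact integral of f*g = integral(x^13, 0, 1) = 1/14
     = 0.071429
Step 2: Holder bound with p=3, q=1.5:
  ||f||_p = (integral x^18 dx)^(1/3) = (1/19)^(1/3) = 0.374756
  ||g||_q = (integral x^10.5 dx)^(1/1.5) = (1/11.5)^(1/1.5) = 0.196276
Step 3: Holder bound = ||f||_p * ||g||_q = 0.374756 * 0.196276 = 0.073556
Verification: 0.071429 <= 0.073556 (Holder holds)


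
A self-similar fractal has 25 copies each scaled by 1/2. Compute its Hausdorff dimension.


For a self-similar set with N copies scaled by 1/r:
dim_H = log(N)/log(r) = log(25)/log(2)
= 3.218876/0.693147
= 4.643856


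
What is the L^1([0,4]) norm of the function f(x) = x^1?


Step 1: ||f||_1 = (integral_0^4 |x^1|^1 dx)^(1/1)
     = (integral_0^4 x^1 dx)^(1/1)
Step 2: integral_0^4 x^1 dx = [x^2/(2)] from 0 to 4 = 4^2/2
     = 16/2 = 8
Step 3: ||f||_1 = (8)^(1/1) = 8


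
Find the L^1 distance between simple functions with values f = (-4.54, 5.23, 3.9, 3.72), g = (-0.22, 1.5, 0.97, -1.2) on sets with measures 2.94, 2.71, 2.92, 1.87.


Step 1: Compute differences f_i - g_i:
  -4.54 - -0.22 = -4.32
  5.23 - 1.5 = 3.73
  3.9 - 0.97 = 2.93
  3.72 - -1.2 = 4.92
Step 2: Compute |diff|^1 * measure for each set:
  |-4.32|^1 * 2.94 = 4.32 * 2.94 = 12.7008
  |3.73|^1 * 2.71 = 3.73 * 2.71 = 10.1083
  |2.93|^1 * 2.92 = 2.93 * 2.92 = 8.5556
  |4.92|^1 * 1.87 = 4.92 * 1.87 = 9.2004
Step 3: Sum = 40.5651
Step 4: ||f-g||_1 = (40.5651)^(1/1) = 40.5651


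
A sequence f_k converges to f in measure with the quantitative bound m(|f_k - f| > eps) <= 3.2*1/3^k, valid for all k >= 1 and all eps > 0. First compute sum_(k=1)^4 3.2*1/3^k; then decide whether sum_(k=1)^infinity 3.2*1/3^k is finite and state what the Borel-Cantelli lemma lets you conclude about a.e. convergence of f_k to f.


Step 1: List the terms 3.2*1/3^k for k = 1 to 4:
  k=1: 1.066667
  k=2: 0.355556
  k=3: 0.118519
  k=4: 0.039506
Step 2: Partial sum = 1.066667 + 0.355556 + 0.118519 + 0.039506
     = 1.580247
Step 3: The full series sum_(k>=1) 3.2*1/3^k converges (geometric series with ratio 1/3 < 1; a constant multiple of a convergent series converges).
Step 4: Fix eps > 0. Since sum_k m(|f_k - f| > eps) < infinity, the Borel-Cantelli lemma gives
        m(limsup_k {|f_k - f| > eps}) = 0, i.e. for a.e. x, |f_k(x) - f(x)| <= eps for all large k.
        Applying this with eps = 1/j for j = 1, 2, ... and intersecting the countably many full-measure sets,
        for a.e. x we get limsup_k |f_k(x) - f(x)| <= 1/j for every j, hence f_k -> f almost everywhere.
Conclusion: series converges; Borel-Cantelli yields f_k -> f a.e.


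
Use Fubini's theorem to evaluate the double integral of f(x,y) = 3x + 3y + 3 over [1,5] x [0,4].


By Fubini, integrate in x first, then y.
Step 1: Fix y, integrate over x in [1,5]:
  integral(3x + 3y + 3, x=1..5)
  = 3*(5^2 - 1^2)/2 + (3y + 3)*(5 - 1)
  = 36 + (3y + 3)*4
  = 36 + 12y + 12
  = 48 + 12y
Step 2: Integrate over y in [0,4]:
  integral(48 + 12y, y=0..4)
  = 48*4 + 12*(4^2 - 0^2)/2
  = 192 + 96
  = 288


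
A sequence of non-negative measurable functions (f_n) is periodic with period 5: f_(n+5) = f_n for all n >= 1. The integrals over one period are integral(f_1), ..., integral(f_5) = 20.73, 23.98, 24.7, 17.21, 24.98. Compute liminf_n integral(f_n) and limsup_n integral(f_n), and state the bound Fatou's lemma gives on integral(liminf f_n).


The sequence (integral(f_n)) is periodic with period 5, repeating the values 20.73, 23.98, 24.7, 17.21, 24.98 indefinitely.
Step 1: For a periodic sequence, every tail (a_m, a_(m+1), ...) contains all 5 period values infinitely often.
Step 2: Hence inf of every tail = min of the period values = min(20.73, 23.98, 24.7, 17.21, 24.98) = 17.21.
        liminf_n integral(f_n) = sup over m of (inf of tail from m) = 17.21.
Step 3: Similarly sup of every tail = max of the period values = 24.98.
        limsup_n integral(f_n) = 24.98.
Step 4: Fatou's lemma: integral(liminf_n f_n) <= liminf_n integral(f_n) = 17.21.
        So the integral of the pointwise liminf is at most 17.21.


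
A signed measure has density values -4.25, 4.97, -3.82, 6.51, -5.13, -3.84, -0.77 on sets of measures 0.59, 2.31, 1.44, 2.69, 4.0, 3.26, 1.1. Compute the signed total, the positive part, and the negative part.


Step 1: Compute signed measure on each set:
  Set 1: -4.25 * 0.59 = -2.5075
  Set 2: 4.97 * 2.31 = 11.4807
  Set 3: -3.82 * 1.44 = -5.5008
  Set 4: 6.51 * 2.69 = 17.5119
  Set 5: -5.13 * 4.0 = -20.52
  Set 6: -3.84 * 3.26 = -12.5184
  Set 7: -0.77 * 1.1 = -0.847
Step 2: Total signed measure = (-2.5075) + (11.4807) + (-5.5008) + (17.5119) + (-20.52) + (-12.5184) + (-0.847)
     = -12.9011
Step 3: Positive part mu+(X) = sum of positive contributions = 28.9926
Step 4: Negative part mu-(X) = |sum of negative contributions| = 41.8937


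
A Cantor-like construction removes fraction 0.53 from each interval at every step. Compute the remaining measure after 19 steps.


Step 1: At each step, fraction remaining = 1 - 0.53 = 0.47
Step 2: After 19 steps, measure = (0.47)^19
Result = 5.886529e-07


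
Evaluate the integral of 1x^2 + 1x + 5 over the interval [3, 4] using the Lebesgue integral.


The Lebesgue integral of a Riemann-integrable function agrees with the Riemann integral.
Antiderivative F(x) = (1/3)x^3 + (1/2)x^2 + 5x
F(4) = (1/3)*4^3 + (1/2)*4^2 + 5*4
     = (1/3)*64 + (1/2)*16 + 5*4
     = 21.333333 + 8 + 20
     = 49.333333
F(3) = 28.5
Integral = F(4) - F(3) = 49.333333 - 28.5 = 20.833333


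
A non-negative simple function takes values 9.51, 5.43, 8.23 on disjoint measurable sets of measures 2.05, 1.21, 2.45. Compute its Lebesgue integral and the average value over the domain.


Step 1: Integral = sum(value_i * measure_i)
= 9.51*2.05 + 5.43*1.21 + 8.23*2.45
= 19.4955 + 6.5703 + 20.1635
= 46.2293
Step 2: Total measure of domain = 2.05 + 1.21 + 2.45 = 5.71
Step 3: Average value = 46.2293 / 5.71 = 8.0962


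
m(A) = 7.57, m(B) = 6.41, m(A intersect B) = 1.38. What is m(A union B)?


By inclusion-exclusion: m(A u B) = m(A) + m(B) - m(A n B)
= 7.57 + 6.41 - 1.38
= 12.6


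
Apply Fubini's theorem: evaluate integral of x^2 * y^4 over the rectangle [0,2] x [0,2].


By Fubini's theorem, the double integral factors as a product of single integrals:
Step 1: integral_0^2 x^2 dx = [x^3/3] from 0 to 2
     = 2^3/3 = 2.666667
Step 2: integral_0^2 y^4 dy = [y^5/5] from 0 to 2
     = 2^5/5 = 6.4
Step 3: Double integral = 2.666667 * 6.4 = 17.066667


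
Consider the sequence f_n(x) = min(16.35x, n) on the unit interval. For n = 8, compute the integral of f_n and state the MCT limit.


f(x) = 16.35x on [0,1]; f_n(x) = min(16.35x, n). At n = 8:
Step 1: f(x) reaches 8 at x = 8/16.35 = 0.489297
Step 2: integral(f_8) = integral(16.35x, 0, 0.489297) + integral(8, 0.489297, 1)
       = 16.35*0.489297^2/2 + 8*(1 - 0.489297)
       = 1.957187 + 4.085627
       = 6.042813
Step 3: As n -> infinity, f_n increases to f, so by MCT integral(f_n) -> integral(f) = 16.35/2 = 8.175.
Convergence: integral(f_8) = 6.042813 -> 8.175 as n -> infinity


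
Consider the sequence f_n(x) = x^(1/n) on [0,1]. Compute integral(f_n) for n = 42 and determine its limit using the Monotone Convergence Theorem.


At n = 42: f_42(x) = x^(1/42).
Step 1: integral(x^(1/42), 0, 1) = [x^(1/42+1) / (1/42+1)] from 0 to 1
     = 1 / (1/42 + 1) = 1 / ((42+1)/42) = 42/(42+1)
     = 42/43 = 0.976744
Step 2: As n -> infinity, f_n(x) = x^(1/n) -> 1 for x in (0,1], and f_n is increasing in n.
By MCT, lim_n integral(f_n) = integral(lim_n f_n) = integral(1, 0, 1) = 1.
Step 3: Verify convergence: 42/43 = 0.976744 -> 1


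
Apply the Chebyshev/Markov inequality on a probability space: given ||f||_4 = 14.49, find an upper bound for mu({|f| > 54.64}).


Chebyshev/Markov inequality: mu(|f| > eps) <= (||f||_p / eps)^p
Step 1: ||f||_4 / eps = 14.49 / 54.64 = 0.26519
Step 2: Raise to power p = 4:
  (0.26519)^4 = 0.004946
Step 3: Therefore mu(|f| > 54.64) <= 0.004946


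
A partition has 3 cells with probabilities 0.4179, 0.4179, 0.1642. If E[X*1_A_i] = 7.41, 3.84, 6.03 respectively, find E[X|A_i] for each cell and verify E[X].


For each cell A_i: E[X|A_i] = E[X*1_A_i] / P(A_i)
Step 1: E[X|A_1] = 7.41 / 0.4179 = 17.731515
Step 2: E[X|A_2] = 3.84 / 0.4179 = 9.188801
Step 3: E[X|A_3] = 6.03 / 0.1642 = 36.723508
Verification: E[X] = sum E[X*1_A_i] = 7.41 + 3.84 + 6.03 = 17.28


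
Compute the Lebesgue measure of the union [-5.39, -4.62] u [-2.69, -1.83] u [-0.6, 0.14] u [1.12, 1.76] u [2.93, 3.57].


For pairwise disjoint intervals, m(union) = sum of lengths.
= (-4.62 - -5.39) + (-1.83 - -2.69) + (0.14 - -0.6) + (1.76 - 1.12) + (3.57 - 2.93)
= 0.77 + 0.86 + 0.74 + 0.64 + 0.64
= 3.65


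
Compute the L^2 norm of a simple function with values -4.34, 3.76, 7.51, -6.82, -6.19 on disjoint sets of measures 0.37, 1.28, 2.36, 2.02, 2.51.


Step 1: Compute |f_i|^2 for each value:
  |-4.34|^2 = 18.8356
  |3.76|^2 = 14.1376
  |7.51|^2 = 56.4001
  |-6.82|^2 = 46.5124
  |-6.19|^2 = 38.3161
Step 2: Multiply by measures and sum:
  18.8356 * 0.37 = 6.969172
  14.1376 * 1.28 = 18.096128
  56.4001 * 2.36 = 133.104236
  46.5124 * 2.02 = 93.955048
  38.3161 * 2.51 = 96.173411
Sum = 6.969172 + 18.096128 + 133.104236 + 93.955048 + 96.173411 = 348.297995
Step 3: Take the p-th root:
||f||_2 = (348.297995)^(1/2) = 18.662744


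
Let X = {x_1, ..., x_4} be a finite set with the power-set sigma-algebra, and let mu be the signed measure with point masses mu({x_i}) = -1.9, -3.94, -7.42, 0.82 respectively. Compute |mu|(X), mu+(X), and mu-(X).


Step 1: Every measurable set is a union of atoms (the cells / points), so a Hahn decomposition is
  obtained by grouping atoms by sign: P = union of atoms with mu > 0, N = union of the remaining atoms.
  Atoms in P (indices): 4;  atoms in N (indices): 1, 2, 3
  Positive values: 0.82
  Negative values: -1.9, -3.94, -7.42
Step 2: mu+(X) = mu(P) = sum of positive atom values = 0.82
Step 3: mu-(X) = -mu(N) = sum of |negative atom values| = 13.26
Step 4: |mu|(X) = mu+(X) + mu-(X) = 0.82 + 13.26 = 14.08
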